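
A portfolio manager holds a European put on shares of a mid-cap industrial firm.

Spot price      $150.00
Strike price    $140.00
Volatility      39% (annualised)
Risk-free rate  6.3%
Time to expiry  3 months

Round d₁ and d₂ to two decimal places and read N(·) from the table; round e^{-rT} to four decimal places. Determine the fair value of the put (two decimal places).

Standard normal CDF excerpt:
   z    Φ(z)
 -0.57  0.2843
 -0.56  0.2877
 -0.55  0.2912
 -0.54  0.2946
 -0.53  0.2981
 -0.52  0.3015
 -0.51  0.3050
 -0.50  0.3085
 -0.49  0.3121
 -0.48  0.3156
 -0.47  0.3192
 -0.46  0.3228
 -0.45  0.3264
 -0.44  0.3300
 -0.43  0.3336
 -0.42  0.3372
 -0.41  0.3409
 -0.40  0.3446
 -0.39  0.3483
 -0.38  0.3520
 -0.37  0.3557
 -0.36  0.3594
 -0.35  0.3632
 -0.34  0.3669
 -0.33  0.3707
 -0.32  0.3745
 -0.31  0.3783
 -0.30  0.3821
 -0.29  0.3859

$5.85

σ√T = 0.39 × 0.5000 = 0.1950
d₁ = [ln(150/140) + (0.063 + ½·0.39²)·0.25] / (σ√T) = (0.0690 + 0.0348) / 0.1950 = 0.5321 which rounds to 0.53
d₂ = 0.5321 − 0.1950 = 0.3371 which rounds to 0.34
exp(−rT) = exp(−0.063·0.25) = 0.9844
P = 140·0.9844·N(-0.34) − 150·N(-0.53) = 140·0.9844·0.3669 − 150·0.2981 = 50.5647 − 44.7150 = 5.8497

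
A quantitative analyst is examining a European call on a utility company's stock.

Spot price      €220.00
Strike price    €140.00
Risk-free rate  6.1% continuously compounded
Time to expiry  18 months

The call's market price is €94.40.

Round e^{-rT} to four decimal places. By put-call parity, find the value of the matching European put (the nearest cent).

€2.16

e^(−rT) = e^(−0.061·1.5) = 0.9126
Put-call parity: C − P = S − K·e^(−rT) = 220 − 140·0.9126 = 220 − 127.7640 = 92.2360
P = C − (C − P) = 94.40 − (92.2360) = 2.1640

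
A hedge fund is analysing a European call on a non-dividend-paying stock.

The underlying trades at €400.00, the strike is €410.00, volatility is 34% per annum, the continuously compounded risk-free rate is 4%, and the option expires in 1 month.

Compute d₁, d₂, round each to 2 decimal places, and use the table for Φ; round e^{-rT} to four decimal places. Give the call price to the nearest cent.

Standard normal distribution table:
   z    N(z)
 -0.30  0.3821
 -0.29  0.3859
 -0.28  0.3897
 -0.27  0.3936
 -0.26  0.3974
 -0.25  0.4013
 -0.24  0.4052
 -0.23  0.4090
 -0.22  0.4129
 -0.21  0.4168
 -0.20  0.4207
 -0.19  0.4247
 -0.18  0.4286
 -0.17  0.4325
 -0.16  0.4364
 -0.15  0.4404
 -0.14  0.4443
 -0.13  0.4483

€12.16

σ√T = 0.34·√0.08333 = 0.0981
d₁ = [ln(400/410) + (0.04 + 0.34²/2)·0.08333] / 0.0981 = [-0.0247 + 0.0082] / 0.0981 = -0.1685 ≈ -0.17
d₂ = d₁ − σ√T = -0.1685 − 0.0981 = -0.2667 ≈ -0.27
e^(−rT) = e^(−0.04·0.08333) = 0.9967
N(d₁) = N(-0.17) = 0.4325;  N(d₂) = N(-0.27) = 0.3936
C = 400·0.4325 − 410·0.9967·0.3936 = 173.0000 − 160.8435 = 12.1565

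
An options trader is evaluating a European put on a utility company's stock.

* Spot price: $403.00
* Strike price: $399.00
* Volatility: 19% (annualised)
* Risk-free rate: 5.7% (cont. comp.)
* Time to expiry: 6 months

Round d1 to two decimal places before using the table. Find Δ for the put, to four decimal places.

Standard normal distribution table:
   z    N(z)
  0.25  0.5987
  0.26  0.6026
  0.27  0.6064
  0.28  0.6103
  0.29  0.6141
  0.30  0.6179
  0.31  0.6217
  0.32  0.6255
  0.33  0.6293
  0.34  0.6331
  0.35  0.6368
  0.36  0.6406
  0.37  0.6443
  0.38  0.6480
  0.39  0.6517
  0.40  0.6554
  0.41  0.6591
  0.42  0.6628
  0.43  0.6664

-0.3632

σ√T = 0.19·√0.5 = 0.1344
d₁ = [ln(403/399) + (0.057 + 0.19²/2)·0.5] / 0.1344 = [0.0100 + 0.0375] / 0.1344 = 0.3536 → 0.35
N(d₁) = N(0.35) = 0.6368
Δ_put = N(d₁) − 1 = 0.6368 − 1 = -0.3632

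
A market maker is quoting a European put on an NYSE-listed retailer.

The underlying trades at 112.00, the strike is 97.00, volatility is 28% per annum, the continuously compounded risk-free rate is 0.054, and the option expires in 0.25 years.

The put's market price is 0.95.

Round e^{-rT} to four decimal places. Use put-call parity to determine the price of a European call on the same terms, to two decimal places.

e^(−rT) = e^(−0.054·0.25) = 0.9866
Put-call parity: C − P = S − K·e^(−rT) = 112 − 97·0.9866 = 112 − 95.7002 = 16.2998
C = P + (C − P) = 0.95 + (16.2998) = 17.2498

17.25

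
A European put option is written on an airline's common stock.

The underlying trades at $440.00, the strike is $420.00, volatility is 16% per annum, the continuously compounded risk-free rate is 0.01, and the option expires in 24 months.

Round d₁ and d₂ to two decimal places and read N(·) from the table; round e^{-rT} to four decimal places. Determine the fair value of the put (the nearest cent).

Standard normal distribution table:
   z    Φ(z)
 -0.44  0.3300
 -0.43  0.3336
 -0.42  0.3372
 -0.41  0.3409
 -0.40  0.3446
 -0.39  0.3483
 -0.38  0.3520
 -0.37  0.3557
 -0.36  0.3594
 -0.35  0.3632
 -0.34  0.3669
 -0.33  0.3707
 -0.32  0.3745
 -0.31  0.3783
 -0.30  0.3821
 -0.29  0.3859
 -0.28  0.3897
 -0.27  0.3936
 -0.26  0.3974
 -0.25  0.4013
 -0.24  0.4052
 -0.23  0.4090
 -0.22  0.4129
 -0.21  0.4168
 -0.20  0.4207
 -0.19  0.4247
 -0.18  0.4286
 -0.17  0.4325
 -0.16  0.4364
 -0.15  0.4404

$26.45

T = 2;  σ√T = 0.2263
d₁ = [ln(440/420) + (0.01 + 0.16²/2)·2] / 0.2263 = [0.0465 + 0.0456] / 0.2263 = 0.4071 which rounds to 0.41
d₂ = d₁ − σ√T = 0.4071 − 0.2263 = 0.1808 which rounds to 0.18
e^(−rT) = e^(−0.01·2) = 0.9802
N(−d₂) = N(-0.18) = 0.4286;  N(−d₁) = N(-0.41) = 0.3409
P = 420·0.9802·0.4286 − 440·0.3409 = 176.4478 − 149.9960 = 26.4518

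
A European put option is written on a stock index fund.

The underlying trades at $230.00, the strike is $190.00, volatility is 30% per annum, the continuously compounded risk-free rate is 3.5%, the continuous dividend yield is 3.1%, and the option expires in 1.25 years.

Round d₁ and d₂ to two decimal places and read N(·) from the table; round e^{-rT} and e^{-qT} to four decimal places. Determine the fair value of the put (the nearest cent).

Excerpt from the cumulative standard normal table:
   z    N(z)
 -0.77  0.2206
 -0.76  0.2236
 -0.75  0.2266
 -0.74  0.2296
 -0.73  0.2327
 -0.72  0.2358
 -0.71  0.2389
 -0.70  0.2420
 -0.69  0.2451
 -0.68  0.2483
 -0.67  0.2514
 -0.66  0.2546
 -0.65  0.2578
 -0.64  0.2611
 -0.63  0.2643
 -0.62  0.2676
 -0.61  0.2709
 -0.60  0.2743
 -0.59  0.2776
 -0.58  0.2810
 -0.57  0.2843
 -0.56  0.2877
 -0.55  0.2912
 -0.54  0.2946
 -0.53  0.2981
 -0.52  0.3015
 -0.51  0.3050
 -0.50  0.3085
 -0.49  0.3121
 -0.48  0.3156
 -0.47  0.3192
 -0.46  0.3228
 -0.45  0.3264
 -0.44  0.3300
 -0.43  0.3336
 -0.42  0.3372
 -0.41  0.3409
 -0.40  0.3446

$11.19

σ√T = 0.3·√1.25 = 0.3354
ln(S/K) + (r − q + σ²/2)T = ln(230/190) + (0.035 − 0.031 + 0.3²/2)·1.25 = 0.1911 + 0.0612 = 0.2523
d₁ = 0.2523 / 0.3354 = 0.7522 which rounds to 0.75
d₂ = d₁ − σ√T = 0.7522 − 0.3354 = 0.4168 which rounds to 0.42
e^(−qT) = e^(−0.031·1.25) = 0.9620;  e^(−rT) = e^(−0.035·1.25) = 0.9572
N(−d₂) = N(-0.42) = 0.3372;  N(−d₁) = N(-0.75) = 0.2266
P = 190·0.9572·0.3372 − 230·0.9620·0.2266 = 61.3259 − 50.1375 = 11.1884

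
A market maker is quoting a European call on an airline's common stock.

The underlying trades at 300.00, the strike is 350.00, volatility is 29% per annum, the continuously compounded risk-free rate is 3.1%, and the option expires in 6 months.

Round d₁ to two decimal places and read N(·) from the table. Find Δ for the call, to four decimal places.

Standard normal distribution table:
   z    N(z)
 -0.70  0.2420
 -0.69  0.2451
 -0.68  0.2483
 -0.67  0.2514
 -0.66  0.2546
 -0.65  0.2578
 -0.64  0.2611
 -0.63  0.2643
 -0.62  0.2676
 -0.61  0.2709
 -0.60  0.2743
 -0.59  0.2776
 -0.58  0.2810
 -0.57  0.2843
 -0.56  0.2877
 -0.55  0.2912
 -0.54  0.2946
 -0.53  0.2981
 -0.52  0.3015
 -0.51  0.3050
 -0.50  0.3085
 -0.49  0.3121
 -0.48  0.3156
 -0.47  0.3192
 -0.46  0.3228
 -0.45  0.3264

0.2843

σ√T = 0.29 × 0.7071 = 0.2051
d₁ = [ln(300/350) + (0.031 + ½·0.29²)·0.5] / (σ√T) = (-0.1542 + 0.0365) / 0.2051 = -0.5736 → -0.57
N(d₁) = N(-0.57) = 0.2843
Δ_call = N(d₁) = 0.2843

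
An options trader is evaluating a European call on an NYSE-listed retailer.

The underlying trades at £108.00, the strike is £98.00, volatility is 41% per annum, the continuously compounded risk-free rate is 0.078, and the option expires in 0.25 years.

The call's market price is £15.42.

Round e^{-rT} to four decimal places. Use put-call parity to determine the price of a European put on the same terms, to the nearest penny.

exp(−rT) = exp(−0.078·0.25) = 0.9807
Put-call parity: C − P = S − K·e^(−rT) = 108 − 98·0.9807 = 108 − 96.1086 = 11.8914
P = C − (C − P) = 15.42 − (11.8914) = 3.5286

£3.53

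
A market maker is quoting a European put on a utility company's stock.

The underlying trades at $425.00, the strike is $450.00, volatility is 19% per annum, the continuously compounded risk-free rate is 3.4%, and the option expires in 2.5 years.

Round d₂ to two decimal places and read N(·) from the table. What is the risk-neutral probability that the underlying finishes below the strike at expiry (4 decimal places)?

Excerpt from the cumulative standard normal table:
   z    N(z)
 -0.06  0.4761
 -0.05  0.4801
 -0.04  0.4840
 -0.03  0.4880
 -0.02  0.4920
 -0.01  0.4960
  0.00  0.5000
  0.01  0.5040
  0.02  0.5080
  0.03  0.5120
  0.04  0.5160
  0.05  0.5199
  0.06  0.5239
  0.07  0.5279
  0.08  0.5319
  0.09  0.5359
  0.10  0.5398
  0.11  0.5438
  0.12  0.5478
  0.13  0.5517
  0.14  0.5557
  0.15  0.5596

σ√T = 0.19·√2.5 = 0.3004
d₁ = [ln(425/450) + (0.034 + 0.19²/2)·2.5] / 0.3004 = [-0.0572 + 0.1301] / 0.3004 = 0.2429 which rounds to 0.24
d₂ = d₁ − σ√T = 0.2429 − 0.3004 = -0.0575 which rounds to -0.06
Pr(exercise) under Q = N(−d₂) = N(0.06) = 0.5239

0.5239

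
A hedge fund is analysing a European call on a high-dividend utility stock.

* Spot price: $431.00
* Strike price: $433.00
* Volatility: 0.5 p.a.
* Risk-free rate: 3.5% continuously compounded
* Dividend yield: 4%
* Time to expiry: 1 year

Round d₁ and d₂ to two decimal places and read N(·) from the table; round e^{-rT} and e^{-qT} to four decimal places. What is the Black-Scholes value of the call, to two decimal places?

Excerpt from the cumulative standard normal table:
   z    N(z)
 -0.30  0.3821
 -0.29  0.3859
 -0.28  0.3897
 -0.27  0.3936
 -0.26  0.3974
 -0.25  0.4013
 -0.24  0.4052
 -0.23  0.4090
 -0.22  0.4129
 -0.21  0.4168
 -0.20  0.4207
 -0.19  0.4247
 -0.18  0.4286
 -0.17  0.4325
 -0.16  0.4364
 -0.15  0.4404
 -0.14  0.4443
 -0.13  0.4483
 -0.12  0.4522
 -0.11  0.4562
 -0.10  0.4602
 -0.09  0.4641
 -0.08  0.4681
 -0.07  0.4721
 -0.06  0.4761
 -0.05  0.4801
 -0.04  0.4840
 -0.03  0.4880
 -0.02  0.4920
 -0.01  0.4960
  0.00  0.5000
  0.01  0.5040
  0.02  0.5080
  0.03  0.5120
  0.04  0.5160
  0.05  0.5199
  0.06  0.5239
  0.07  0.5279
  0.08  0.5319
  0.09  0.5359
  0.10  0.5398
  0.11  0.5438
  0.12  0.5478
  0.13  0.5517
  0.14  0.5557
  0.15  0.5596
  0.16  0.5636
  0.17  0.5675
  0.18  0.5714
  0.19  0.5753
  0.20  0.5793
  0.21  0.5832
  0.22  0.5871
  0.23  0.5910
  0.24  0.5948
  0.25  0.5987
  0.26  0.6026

$80.17

σ√T = 0.5·√1 = 0.5000
d₁ = [ln(431/433) + (0.035 − 0.04 + 0.5²/2)·1] / 0.5000 = [-0.0046 + 0.1200] / 0.5000 = 0.2307 which rounds to 0.23
d₂ = d₁ − σ√T = 0.2307 − 0.5000 = -0.2693 which rounds to -0.27
e^(−qT) = e^(−0.04·1) = 0.9608;  e^(−rT) = e^(−0.035·1) = 0.9656
C = 431·0.9608·N(0.23) − 433·0.9656·N(-0.27) = 431·0.9608·0.5910 − 433·0.9656·0.3936 = 244.7359 − 164.5660 = 80.1699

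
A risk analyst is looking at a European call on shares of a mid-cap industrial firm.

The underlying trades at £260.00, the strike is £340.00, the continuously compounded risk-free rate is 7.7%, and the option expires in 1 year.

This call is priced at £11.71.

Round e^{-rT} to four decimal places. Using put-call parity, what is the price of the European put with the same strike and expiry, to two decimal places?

e^(−rT) = e^(−0.077·1) = 0.9259
Put-call parity: C − P = S − K·e^(−rT) = 260 − 340·0.9259 = 260 − 314.8060 = -54.8060
P = C − (C − P) = 11.71 − (-54.8060) = 66.5160

£66.52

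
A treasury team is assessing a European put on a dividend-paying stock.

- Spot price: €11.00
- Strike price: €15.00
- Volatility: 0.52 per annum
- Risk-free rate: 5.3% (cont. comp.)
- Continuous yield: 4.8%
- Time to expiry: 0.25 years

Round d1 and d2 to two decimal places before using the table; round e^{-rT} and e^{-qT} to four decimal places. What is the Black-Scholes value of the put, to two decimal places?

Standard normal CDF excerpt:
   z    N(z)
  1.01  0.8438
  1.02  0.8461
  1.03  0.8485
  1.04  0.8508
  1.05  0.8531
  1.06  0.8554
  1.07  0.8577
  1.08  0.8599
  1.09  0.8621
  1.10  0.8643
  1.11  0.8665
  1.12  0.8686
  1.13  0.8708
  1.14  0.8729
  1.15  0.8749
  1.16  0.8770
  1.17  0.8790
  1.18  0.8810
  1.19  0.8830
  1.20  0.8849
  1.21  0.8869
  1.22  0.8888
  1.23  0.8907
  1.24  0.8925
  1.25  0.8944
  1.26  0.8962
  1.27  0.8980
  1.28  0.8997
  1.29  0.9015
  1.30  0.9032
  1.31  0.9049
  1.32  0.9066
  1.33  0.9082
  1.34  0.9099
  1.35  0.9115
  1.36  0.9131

€4.12

σ√T = 0.52 × 0.5000 = 0.2600
d₁ = [ln(11/15) + (0.053 − 0.048 + ½·0.52²)·0.25] / (σ√T) = (-0.3102 + 0.0351) / 0.2600 = -1.0581 ⇒ -1.06
d₂ = -1.0581 − 0.2600 = -1.3181 ⇒ -1.32
exp(−qT) = exp(−0.048·0.25) = 0.9881;  exp(−rT) = exp(−0.053·0.25) = 0.9868
N(−d₂) = N(1.32) = 0.9066;  N(−d₁) = N(1.06) = 0.8554
P = 15·0.9868·0.9066 − 11·0.9881·0.8554 = 13.4195 − 9.2974 = 4.1221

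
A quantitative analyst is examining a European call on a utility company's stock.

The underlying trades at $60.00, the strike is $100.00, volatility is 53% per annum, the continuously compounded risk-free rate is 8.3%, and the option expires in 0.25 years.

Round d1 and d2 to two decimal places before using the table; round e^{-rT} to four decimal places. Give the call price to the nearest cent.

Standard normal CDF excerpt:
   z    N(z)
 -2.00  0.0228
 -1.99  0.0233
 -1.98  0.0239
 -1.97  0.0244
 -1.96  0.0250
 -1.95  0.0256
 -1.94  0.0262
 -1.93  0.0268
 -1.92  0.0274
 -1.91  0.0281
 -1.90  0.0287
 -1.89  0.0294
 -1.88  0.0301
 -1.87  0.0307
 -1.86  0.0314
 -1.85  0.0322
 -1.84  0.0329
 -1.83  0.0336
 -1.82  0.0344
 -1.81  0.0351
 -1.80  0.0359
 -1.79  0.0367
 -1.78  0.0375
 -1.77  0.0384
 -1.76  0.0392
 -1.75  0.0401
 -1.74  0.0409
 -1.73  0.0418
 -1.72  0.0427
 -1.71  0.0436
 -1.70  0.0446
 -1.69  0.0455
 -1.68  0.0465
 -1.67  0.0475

σ√T = 0.53 × 0.5000 = 0.2650
d₁ = [ln(60/100) + (0.083 + 0.53²/2)·0.25] / 0.2650 = [-0.5108 + 0.0559] / 0.2650 = -1.7168 ≈ -1.72
d₂ = d₁ − σ√T = -1.7168 − 0.2650 = -1.9818 ≈ -1.98
e^(−rT) = e^(−0.083·0.25) = 0.9795
N(d₁) = N(-1.72) = 0.0427;  N(d₂) = N(-1.98) = 0.0239
C = 60·0.0427 − 100·0.9795·0.0239 = 2.5620 − 2.3410 = 0.2210

$0.22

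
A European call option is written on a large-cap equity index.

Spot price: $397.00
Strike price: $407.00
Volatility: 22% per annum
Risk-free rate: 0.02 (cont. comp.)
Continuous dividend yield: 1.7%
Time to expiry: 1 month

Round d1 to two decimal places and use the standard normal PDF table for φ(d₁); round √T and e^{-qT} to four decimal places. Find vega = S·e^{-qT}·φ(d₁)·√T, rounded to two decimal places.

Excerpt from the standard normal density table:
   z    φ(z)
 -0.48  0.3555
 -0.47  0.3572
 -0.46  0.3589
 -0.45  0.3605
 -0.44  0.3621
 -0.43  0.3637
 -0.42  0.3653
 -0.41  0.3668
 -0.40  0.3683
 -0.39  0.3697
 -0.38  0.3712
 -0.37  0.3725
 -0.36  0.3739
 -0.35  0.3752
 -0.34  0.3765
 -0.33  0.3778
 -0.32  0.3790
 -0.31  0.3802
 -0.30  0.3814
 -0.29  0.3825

42.79

σ√T = 0.22 × 0.2887 = 0.0635
d₁ = [ln(397/407) + (0.02 − 0.017 + ½·0.22²)·0.08333] / (σ√T) = (-0.0249 + 0.0023) / 0.0635 = -0.3560 which rounds to -0.36
√T = √0.08333 = 0.2887
φ(d₁) = φ(-0.36) = 0.3739
exp(−qT) = exp(−0.017·0.08333) = 0.9986
vega = S·exp(−qT)·φ(d₁)·√T = 397·0.9986·0.3739·0.2887 = 42.7941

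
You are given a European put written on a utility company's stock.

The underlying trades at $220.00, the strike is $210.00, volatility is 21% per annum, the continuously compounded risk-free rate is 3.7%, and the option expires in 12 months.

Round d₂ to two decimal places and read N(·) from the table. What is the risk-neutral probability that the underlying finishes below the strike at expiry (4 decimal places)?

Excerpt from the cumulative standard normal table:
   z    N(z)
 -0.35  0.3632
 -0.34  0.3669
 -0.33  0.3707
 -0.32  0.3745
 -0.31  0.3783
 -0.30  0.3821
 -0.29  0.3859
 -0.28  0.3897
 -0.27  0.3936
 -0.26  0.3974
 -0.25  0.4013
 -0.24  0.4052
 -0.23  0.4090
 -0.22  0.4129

σ√T = 0.21·√1 = 0.2100
d₁ = [ln(220/210) + (0.037 + 0.21²/2)·1] / 0.2100 = [0.0465 + 0.0590] / 0.2100 = 0.5027 ≈ 0.50
d₂ = d₁ − σ√T = 0.5027 − 0.2100 = 0.2927 ≈ 0.29
Pr(exercise) under Q = N(−d₂) = N(-0.29) = 0.3859

0.3859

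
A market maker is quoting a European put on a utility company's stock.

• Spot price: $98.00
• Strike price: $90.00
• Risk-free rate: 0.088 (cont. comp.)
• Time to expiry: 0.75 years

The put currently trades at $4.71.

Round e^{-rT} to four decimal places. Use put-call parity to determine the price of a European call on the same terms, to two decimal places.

$18.46

exp(−rT) = exp(−0.088·0.75) = 0.9361
Put-call parity: C − P = S − K·e^(−rT) = 98 − 90·0.9361 = 98 − 84.2490 = 13.7510
C = P + (C − P) = 4.71 + (13.7510) = 18.4610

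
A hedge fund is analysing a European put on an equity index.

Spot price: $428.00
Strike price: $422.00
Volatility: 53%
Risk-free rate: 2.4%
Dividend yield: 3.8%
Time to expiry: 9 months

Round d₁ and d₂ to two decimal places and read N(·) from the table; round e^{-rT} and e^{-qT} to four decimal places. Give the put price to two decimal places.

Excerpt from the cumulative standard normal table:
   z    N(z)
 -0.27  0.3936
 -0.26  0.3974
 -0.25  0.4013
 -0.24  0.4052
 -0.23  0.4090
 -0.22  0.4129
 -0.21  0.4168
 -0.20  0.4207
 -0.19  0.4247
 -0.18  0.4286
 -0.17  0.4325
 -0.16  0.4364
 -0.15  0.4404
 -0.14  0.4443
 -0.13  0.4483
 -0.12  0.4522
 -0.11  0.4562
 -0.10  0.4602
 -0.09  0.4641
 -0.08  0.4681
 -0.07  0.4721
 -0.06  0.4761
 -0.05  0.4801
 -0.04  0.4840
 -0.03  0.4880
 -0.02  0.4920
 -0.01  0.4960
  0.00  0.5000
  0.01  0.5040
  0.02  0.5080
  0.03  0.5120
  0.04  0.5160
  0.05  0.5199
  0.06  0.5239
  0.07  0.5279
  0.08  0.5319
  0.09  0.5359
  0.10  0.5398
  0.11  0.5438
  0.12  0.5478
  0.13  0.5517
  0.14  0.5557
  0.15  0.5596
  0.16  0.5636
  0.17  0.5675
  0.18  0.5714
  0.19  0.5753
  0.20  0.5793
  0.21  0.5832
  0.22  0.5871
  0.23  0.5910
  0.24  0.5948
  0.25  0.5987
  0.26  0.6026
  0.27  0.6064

σ√T = 0.53·√0.75 = 0.4590
ln(S/K) + (r − q + σ²/2)T = ln(428/422) + (0.024 − 0.038 + 0.53²/2)·0.75 = 0.0141 + 0.0948 = 0.1090
d₁ = 0.1090 / 0.4590 = 0.2374 ≈ 0.24
d₂ = d₁ − σ√T = 0.2374 − 0.4590 = -0.2216 ≈ -0.22
e^(−qT) = e^(−0.038·0.75) = 0.9719;  e^(−rT) = e^(−0.024·0.75) = 0.9822
P = 422·0.9822·N(0.22) − 428·0.9719·N(-0.24) = 422·0.9822·0.5871 − 428·0.9719·0.4052 = 243.3461 − 168.5523 = 74.7938

$74.79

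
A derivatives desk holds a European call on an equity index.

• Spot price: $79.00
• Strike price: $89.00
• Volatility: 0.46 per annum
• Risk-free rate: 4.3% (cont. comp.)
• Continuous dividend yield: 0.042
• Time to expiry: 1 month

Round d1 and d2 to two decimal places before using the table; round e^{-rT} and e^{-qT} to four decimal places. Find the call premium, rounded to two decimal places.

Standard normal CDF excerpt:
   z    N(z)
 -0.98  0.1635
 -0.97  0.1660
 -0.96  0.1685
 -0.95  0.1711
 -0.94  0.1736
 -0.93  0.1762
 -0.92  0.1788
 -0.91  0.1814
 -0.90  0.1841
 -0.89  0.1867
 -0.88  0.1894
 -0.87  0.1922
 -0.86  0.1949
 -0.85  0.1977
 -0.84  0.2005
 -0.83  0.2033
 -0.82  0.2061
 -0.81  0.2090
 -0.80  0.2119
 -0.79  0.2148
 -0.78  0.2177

σ√T = 0.46 × 0.2887 = 0.1328
d₁ = [ln(79/89) + (0.043 − 0.042 + 0.46²/2)·0.08333] / 0.1328 = [-0.1192 + 0.0089] / 0.1328 = -0.8305 ≈ -0.83
d₂ = d₁ − σ√T = -0.8305 − 0.1328 = -0.9633 ≈ -0.96
e^(−qT) = e^(−0.042·0.08333) = 0.9965;  e^(−rT) = e^(−0.043·0.08333) = 0.9964
N(d₁) = N(-0.83) = 0.2033;  N(d₂) = N(-0.96) = 0.1685
C = 79·0.9965·0.2033 − 89·0.9964·0.1685 = 16.0045 − 14.9425 = 1.0620

$1.06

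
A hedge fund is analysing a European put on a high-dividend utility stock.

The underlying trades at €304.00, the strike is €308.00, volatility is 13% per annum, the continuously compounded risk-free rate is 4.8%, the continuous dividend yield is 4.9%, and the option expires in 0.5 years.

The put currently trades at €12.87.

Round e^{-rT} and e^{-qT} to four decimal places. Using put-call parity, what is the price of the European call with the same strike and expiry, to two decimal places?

exp(−qT) = exp(−0.049·0.5) = 0.9758;  exp(−rT) = exp(−0.048·0.5) = 0.9763
Put-call parity: C − P = S·e^(−qT) − K·e^(−rT) = 304·0.9758 − 308·0.9763 = 296.6432 − 300.7004 = -4.0572
C = P + (C − P) = 12.87 + (-4.0572) = 8.8128

€8.81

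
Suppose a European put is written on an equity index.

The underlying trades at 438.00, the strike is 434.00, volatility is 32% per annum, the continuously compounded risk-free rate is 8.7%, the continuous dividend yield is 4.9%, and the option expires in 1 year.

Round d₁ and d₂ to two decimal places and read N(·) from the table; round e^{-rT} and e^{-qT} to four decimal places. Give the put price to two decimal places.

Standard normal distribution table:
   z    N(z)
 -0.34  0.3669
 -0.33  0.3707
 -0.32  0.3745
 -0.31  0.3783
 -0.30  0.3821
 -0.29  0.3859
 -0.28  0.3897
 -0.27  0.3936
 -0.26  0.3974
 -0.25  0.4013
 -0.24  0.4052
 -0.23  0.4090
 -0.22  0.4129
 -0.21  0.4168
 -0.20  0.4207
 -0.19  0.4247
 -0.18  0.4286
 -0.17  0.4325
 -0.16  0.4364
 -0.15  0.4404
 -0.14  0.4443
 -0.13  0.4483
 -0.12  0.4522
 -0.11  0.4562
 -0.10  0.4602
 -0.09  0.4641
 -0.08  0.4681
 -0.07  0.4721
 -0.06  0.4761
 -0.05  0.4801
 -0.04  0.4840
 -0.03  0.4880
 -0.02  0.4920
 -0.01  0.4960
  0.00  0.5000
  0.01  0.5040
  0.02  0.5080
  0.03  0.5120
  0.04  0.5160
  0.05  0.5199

42.74

σ√T = 0.32·√1 = 0.3200
d₁ = [ln(438/434) + (0.087 − 0.049 + 0.32²/2)·1] / 0.3200 = [0.0092 + 0.0892] / 0.3200 = 0.3074 which rounds to 0.31
d₂ = d₁ − σ√T = 0.3074 − 0.3200 = -0.0126 which rounds to -0.01
exp(−qT) = exp(−0.049·1) = 0.9522;  exp(−rT) = exp(−0.087·1) = 0.9167
P = 434·0.9167·N(0.01) − 438·0.9522·N(-0.31) = 434·0.9167·0.5040 − 438·0.9522·0.3783 = 200.5153 − 157.7752 = 42.7401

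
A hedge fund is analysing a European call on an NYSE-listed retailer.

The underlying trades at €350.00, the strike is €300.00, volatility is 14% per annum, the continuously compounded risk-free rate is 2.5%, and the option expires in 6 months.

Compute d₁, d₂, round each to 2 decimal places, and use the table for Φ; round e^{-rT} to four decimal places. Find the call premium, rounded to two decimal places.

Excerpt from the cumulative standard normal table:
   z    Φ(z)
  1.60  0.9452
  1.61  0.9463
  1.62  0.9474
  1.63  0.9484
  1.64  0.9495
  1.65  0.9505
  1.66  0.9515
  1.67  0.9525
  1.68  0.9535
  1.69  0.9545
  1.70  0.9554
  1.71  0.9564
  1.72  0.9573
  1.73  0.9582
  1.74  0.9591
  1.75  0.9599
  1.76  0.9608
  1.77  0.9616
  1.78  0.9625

σ√T = 0.14·√0.5 = 0.0990
d₁ = [ln(350/300) + (0.025 + 0.14²/2)·0.5] / 0.0990 = [0.1542 + 0.0174] / 0.0990 = 1.7329 which rounds to 1.73
d₂ = d₁ − σ√T = 1.7329 − 0.0990 = 1.6339 which rounds to 1.63
e^(−rT) = e^(−0.025·0.5) = 0.9876
C = 350·N(1.73) − 300·0.9876·N(1.63) = 350·0.9582 − 300·0.9876·0.9484 = 335.3700 − 280.9920 = 54.3780

€54.38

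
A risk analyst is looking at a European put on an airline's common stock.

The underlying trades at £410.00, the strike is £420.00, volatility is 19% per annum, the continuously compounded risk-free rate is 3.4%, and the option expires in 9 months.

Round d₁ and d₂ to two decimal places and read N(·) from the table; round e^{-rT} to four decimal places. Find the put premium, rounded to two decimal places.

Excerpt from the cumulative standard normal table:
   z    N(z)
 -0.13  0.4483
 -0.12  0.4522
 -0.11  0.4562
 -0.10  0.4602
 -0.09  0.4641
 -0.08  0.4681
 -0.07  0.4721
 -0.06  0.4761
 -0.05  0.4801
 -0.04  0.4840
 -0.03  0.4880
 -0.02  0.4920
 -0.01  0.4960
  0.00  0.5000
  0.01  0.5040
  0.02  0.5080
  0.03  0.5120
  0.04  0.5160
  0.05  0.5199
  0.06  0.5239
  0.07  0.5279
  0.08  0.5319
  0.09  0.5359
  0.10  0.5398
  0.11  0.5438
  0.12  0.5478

σ√T = 0.19 × 0.8660 = 0.1645
d₁ = [ln(410/420) + (0.034 + ½·0.19²)·0.75] / (σ√T) = (-0.0241 + 0.0390) / 0.1645 = 0.0908 → 0.09
d₂ = 0.0908 − 0.1645 = -0.0737 → -0.07
exp(−rT) = exp(−0.034·0.75) = 0.9748
P = 420·0.9748·N(0.07) − 410·N(-0.09) = 420·0.9748·0.5279 − 410·0.4641 = 216.1307 − 190.2810 = 25.8497

£25.85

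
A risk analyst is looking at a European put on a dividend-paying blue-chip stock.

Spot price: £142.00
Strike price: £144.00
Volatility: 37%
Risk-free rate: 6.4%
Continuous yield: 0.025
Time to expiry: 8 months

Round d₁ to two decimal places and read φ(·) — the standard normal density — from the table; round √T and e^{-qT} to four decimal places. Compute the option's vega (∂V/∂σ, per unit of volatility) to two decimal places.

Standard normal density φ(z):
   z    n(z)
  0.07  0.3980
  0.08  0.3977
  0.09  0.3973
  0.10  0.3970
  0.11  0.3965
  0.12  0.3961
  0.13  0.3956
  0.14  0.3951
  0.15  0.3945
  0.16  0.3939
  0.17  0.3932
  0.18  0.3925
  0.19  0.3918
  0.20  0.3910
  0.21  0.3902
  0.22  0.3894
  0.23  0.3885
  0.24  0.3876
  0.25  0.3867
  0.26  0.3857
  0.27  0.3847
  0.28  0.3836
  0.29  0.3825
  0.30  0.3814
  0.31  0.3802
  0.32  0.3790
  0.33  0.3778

σ√T = 0.37 × 0.8165 = 0.3021
d₁ = [ln(142/144) + (0.064 − 0.025 + 0.37²/2)·0.6667] / 0.3021 = [-0.0140 + 0.0716] / 0.3021 = 0.1908 → 0.19
√T = √0.6667 = 0.8165
φ(d₁) = φ(0.19) = 0.3918
exp(−qT) = exp(−0.025·0.6667) = 0.9835
vega = S·exp(−qT)·φ(d₁)·√T = 142·0.9835·0.3918·0.8165 = 44.6769

44.68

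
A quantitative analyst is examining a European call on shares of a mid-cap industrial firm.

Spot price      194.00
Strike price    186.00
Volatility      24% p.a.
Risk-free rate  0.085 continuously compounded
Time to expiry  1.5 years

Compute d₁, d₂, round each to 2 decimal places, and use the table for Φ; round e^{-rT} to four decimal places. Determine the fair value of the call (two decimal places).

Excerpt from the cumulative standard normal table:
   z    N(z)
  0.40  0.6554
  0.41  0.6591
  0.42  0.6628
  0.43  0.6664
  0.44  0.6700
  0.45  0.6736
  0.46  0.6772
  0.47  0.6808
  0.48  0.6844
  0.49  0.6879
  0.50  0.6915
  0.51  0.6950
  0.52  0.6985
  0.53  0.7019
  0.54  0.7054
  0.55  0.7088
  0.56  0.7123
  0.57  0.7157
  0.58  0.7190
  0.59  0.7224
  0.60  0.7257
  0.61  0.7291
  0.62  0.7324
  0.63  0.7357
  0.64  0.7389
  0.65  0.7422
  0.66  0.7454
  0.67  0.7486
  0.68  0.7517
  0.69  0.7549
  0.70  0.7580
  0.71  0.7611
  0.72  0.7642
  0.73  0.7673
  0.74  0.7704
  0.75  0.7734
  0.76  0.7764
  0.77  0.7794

39.14

T = 1.5;  σ√T = 0.2939
d₁ = [ln(194/186) + (0.085 + ½·0.24²)·1.5] / (σ√T) = (0.0421 + 0.1707) / 0.2939 = 0.7240 ⇒ 0.72
d₂ = 0.7240 − 0.2939 = 0.4301 ⇒ 0.43
exp(−rT) = exp(−0.085·1.5) = 0.8803
N(d₁) = N(0.72) = 0.7642;  N(d₂) = N(0.43) = 0.6664
C = 194·0.7642 − 186·0.8803·0.6664 = 148.2548 − 109.1135 = 39.1413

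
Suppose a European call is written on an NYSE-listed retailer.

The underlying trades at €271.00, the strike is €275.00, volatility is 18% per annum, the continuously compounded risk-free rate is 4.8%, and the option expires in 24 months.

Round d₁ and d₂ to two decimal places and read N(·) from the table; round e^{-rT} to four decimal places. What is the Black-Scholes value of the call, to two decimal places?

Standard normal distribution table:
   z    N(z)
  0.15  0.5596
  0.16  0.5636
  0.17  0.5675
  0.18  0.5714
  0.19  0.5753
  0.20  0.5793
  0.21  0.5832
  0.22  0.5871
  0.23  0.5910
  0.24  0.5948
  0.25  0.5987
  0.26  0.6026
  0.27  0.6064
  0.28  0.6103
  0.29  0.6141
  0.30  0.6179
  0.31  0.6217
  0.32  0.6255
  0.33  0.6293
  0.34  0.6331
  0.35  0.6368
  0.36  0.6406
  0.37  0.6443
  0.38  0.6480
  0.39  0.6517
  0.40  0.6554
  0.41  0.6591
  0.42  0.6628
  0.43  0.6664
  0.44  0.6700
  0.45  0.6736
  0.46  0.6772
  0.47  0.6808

€38.81

σ√T = 0.18·√2 = 0.2546
d₁ = [ln(271/275) + (0.048 + 0.18²/2)·2] / 0.2546 = [-0.0147 + 0.1284] / 0.2546 = 0.4468 which rounds to 0.45
d₂ = d₁ − σ√T = 0.4468 − 0.2546 = 0.1923 which rounds to 0.19
exp(−rT) = exp(−0.048·2) = 0.9085
N(d₁) = N(0.45) = 0.6736;  N(d₂) = N(0.19) = 0.5753
C = 271·0.6736 − 275·0.9085·0.5753 = 182.5456 − 143.7315 = 38.8141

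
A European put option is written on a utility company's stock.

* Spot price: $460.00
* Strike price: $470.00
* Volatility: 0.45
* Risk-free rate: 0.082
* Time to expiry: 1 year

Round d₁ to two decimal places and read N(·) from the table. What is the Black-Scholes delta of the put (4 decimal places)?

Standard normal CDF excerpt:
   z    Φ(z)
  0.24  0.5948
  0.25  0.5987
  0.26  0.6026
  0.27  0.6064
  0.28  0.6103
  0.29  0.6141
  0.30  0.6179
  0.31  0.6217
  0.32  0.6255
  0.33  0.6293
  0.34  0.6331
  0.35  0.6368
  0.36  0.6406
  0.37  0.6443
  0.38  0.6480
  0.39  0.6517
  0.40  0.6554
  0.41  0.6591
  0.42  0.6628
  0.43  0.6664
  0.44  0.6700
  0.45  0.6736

-0.3594

T = 1;  σ√T = 0.4500
d₁ = [ln(460/470) + (0.082 + ½·0.45²)·1] / (σ√T) = (-0.0215 + 0.1833) / 0.4500 = 0.3594 → 0.36
N(d₁) = N(0.36) = 0.6406
Δ_put = N(d₁) − 1 = 0.6406 − 1 = -0.3594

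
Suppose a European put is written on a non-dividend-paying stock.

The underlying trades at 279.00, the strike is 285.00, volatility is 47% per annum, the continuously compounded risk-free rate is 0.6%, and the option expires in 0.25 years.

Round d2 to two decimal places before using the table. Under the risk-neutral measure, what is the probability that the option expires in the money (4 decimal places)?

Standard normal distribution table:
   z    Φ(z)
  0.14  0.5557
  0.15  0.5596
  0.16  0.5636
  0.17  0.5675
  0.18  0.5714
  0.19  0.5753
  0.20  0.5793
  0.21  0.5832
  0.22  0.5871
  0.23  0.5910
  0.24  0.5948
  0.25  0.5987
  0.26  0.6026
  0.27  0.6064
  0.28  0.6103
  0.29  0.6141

0.5793

σ√T = 0.47 × 0.5000 = 0.2350
d₁ = [ln(279/285) + (0.006 + ½·0.47²)·0.25] / (σ√T) = (-0.0213 + 0.0291) / 0.2350 = 0.0333 → 0.03
d₂ = 0.0333 − 0.2350 = -0.2017 → -0.20
Risk-neutral Pr[S_T < K] = N(−d₂) = N(0.20) = 0.5793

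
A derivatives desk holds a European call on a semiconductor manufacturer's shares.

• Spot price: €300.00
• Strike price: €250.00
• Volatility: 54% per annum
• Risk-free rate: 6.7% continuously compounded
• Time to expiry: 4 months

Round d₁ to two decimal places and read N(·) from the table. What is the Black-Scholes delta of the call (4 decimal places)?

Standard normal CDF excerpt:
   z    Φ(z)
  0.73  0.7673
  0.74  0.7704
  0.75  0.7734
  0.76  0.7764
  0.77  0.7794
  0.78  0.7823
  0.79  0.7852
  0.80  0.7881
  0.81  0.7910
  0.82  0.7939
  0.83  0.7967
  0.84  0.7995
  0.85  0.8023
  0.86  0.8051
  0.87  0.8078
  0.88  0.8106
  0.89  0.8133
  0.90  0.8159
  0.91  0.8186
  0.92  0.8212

0.7910

σ√T = 0.54·√0.3333 = 0.3118
ln(S/K) + (r + σ²/2)T = ln(300/250) + (0.067 + 0.54²/2)·0.3333 = 0.1823 + 0.0709 = 0.2533
d₁ = 0.2533 / 0.3118 = 0.8123 → 0.81
N(d₁) = N(0.81) = 0.7910
Δ_call = N(d₁) = 0.7910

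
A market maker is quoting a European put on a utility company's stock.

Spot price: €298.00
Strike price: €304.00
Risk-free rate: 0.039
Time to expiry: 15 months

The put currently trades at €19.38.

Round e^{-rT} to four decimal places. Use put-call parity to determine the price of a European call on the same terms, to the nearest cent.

€27.85

e^(−rT) = e^(−0.039·1.25) = 0.9524
Put-call parity: C − P = S − K·e^(−rT) = 298 − 304·0.9524 = 298 − 289.5296 = 8.4704
C = P + (C − P) = 19.38 + (8.4704) = 27.8504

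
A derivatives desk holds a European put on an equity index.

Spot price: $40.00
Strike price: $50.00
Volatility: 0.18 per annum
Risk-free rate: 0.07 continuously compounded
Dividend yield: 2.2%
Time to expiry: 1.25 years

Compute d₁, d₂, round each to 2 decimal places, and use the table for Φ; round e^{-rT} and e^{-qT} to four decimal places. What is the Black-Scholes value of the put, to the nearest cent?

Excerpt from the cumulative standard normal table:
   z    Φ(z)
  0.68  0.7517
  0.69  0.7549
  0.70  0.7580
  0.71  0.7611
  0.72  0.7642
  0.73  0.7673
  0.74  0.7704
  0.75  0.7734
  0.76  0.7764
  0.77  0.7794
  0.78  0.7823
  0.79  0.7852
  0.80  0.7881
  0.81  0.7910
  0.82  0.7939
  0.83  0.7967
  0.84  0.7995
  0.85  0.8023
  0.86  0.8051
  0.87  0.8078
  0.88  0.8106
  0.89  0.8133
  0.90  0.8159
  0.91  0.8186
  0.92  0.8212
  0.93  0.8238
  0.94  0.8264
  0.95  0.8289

T = 1.25;  σ√T = 0.2012
d₁ = [ln(40/50) + (0.07 − 0.022 + 0.18²/2)·1.25] / 0.2012 = [-0.2231 + 0.0803] / 0.2012 = -0.7100 ≈ -0.71
d₂ = d₁ − σ√T = -0.7100 − 0.2012 = -0.9113 ≈ -0.91
e^(−qT) = e^(−0.022·1.25) = 0.9729;  e^(−rT) = e^(−0.07·1.25) = 0.9162
N(−d₂) = N(0.91) = 0.8186;  N(−d₁) = N(0.71) = 0.7611
P = 50·0.9162·0.8186 − 40·0.9729·0.7611 = 37.5001 − 29.6190 = 7.8811

$7.88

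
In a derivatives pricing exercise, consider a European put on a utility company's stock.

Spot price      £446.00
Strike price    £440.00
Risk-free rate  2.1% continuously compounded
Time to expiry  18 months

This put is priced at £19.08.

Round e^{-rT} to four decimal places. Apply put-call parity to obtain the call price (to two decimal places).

£38.72

e^(−rT) = e^(−0.021·1.5) = 0.9690
Put-call parity: C − P = S − K·e^(−rT) = 446 − 440·0.9690 = 446 − 426.3600 = 19.6400
C = P + (C − P) = 19.08 + (19.6400) = 38.7200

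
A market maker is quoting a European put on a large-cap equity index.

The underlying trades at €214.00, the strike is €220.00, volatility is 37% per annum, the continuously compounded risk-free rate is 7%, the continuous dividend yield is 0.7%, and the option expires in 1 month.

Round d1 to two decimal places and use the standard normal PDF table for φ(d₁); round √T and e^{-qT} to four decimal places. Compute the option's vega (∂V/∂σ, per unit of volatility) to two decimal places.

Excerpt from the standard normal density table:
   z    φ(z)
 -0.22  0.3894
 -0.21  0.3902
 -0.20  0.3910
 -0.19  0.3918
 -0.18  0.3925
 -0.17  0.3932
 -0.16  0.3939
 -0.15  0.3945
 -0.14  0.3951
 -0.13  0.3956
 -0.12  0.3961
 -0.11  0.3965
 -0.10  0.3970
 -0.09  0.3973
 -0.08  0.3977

T = 0.08333;  σ√T = 0.1068
d₁ = [ln(214/220) + (0.07 − 0.007 + 0.37²/2)·0.08333] / 0.1068 = [-0.0277 + 0.0110] / 0.1068 = -0.1563 which rounds to -0.16
√T = √0.08333 = 0.2887
φ(d₁) = φ(-0.16) = 0.3939
e^(−qT) = e^(−0.007·0.08333) = 0.9994
vega = S·e^(−qT)·φ(d₁)·√T = 214·0.9994·0.3939·0.2887 = 24.3212

24.32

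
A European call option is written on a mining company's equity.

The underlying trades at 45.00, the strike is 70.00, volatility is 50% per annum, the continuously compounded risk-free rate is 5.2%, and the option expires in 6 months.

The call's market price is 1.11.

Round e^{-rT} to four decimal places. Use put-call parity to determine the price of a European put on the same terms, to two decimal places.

e^(−rT) = e^(−0.052·0.5) = 0.9743
Put-call parity: C − P = S − K·e^(−rT) = 45 − 70·0.9743 = 45 − 68.2010 = -23.2010
P = C − (C − P) = 1.11 − (-23.2010) = 24.3110

24.31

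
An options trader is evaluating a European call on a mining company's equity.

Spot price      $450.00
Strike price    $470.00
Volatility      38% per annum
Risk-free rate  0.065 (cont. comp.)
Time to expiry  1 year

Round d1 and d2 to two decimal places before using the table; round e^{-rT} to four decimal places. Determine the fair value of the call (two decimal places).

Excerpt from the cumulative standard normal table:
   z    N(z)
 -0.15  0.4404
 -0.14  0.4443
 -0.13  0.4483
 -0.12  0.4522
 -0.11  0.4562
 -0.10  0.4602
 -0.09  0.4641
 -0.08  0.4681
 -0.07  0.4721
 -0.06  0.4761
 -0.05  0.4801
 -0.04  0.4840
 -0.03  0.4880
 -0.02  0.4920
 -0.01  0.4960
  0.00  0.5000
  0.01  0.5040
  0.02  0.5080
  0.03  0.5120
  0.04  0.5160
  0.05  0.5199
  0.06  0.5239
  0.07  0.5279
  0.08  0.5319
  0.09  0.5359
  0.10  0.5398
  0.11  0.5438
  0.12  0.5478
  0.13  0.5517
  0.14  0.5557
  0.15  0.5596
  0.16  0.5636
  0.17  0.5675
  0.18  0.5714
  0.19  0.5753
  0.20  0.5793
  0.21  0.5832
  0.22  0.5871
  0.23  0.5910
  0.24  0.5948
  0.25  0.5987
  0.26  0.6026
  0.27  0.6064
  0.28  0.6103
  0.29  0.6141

T = 1;  σ√T = 0.3800
d₁ = [ln(450/470) + (0.065 + 0.38²/2)·1] / 0.3800 = [-0.0435 + 0.1372] / 0.3800 = 0.2466 → 0.25
d₂ = d₁ − σ√T = 0.2466 − 0.3800 = -0.1334 → -0.13
exp(−rT) = exp(−0.065·1) = 0.9371
N(d₁) = N(0.25) = 0.5987;  N(d₂) = N(-0.13) = 0.4483
C = 450·0.5987 − 470·0.9371·0.4483 = 269.4150 − 197.4479 = 71.9671

$71.97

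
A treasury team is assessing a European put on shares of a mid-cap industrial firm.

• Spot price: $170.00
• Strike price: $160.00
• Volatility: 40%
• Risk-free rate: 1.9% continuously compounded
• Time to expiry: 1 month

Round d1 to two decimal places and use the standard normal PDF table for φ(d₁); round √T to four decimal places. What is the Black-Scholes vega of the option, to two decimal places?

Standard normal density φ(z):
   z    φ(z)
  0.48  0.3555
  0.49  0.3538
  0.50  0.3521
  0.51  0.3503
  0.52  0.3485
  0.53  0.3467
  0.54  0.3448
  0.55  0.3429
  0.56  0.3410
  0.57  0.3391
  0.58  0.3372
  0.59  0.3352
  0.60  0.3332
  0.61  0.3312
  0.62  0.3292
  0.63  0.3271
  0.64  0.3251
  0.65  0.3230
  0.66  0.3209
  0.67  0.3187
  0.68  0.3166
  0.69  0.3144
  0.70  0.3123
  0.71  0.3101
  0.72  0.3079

σ√T = 0.4 × 0.2887 = 0.1155
ln(S/K) + (r + σ²/2)T = ln(170/160) + (0.019 + 0.4²/2)·0.08333 = 0.0606 + 0.0083 = 0.0689
d₁ = 0.0689 / 0.1155 = 0.5965 → 0.60
√T = √0.08333 = 0.2887
φ(d₁) = φ(0.60) = 0.3332
vega = S·φ(d₁)·√T = 170·0.3332·0.2887 = 16.3531

16.35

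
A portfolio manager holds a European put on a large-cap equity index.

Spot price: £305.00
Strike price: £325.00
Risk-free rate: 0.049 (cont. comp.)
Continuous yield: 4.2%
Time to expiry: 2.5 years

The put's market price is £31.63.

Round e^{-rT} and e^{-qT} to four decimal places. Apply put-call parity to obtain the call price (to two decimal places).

exp(−qT) = exp(−0.042·2.5) = 0.9003;  exp(−rT) = exp(−0.049·2.5) = 0.8847
Put-call parity: C − P = S·e^(−qT) − K·e^(−rT) = 305·0.9003 − 325·0.8847 = 274.5915 − 287.5275 = -12.9360
C = P + (C − P) = 31.63 + (-12.9360) = 18.6940

£18.69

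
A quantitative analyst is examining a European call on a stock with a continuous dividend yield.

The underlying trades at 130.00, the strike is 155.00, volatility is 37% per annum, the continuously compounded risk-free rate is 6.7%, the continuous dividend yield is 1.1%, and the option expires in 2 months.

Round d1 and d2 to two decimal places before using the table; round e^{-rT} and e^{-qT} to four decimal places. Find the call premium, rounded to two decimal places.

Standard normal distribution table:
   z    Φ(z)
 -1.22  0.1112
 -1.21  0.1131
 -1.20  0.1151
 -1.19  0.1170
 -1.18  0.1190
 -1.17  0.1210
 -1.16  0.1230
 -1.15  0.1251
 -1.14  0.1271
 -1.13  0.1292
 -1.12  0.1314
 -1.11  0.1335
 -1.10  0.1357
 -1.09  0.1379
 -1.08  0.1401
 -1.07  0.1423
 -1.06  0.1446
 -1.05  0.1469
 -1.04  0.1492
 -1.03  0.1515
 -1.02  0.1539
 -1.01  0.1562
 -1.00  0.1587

1.42

σ√T = 0.37·√0.1667 = 0.1511
d₁ = [ln(130/155) + (0.067 − 0.011 + 0.37²/2)·0.1667] / 0.1511 = [-0.1759 + 0.0207] / 0.1511 = -1.0271 which rounds to -1.03
d₂ = d₁ − σ√T = -1.0271 − 0.1511 = -1.1782 which rounds to -1.18
exp(−qT) = exp(−0.011·0.1667) = 0.9982;  exp(−rT) = exp(−0.067·0.1667) = 0.9889
N(d₁) = N(-1.03) = 0.1515;  N(d₂) = N(-1.18) = 0.1190
C = 130·0.9982·0.1515 − 155·0.9889·0.1190 = 19.6595 − 18.2403 = 1.4193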